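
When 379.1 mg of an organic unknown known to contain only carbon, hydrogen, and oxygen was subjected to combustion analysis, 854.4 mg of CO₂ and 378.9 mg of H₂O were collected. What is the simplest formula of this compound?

mol C = 0.8544 g CO₂ ÷ 44.009 g/mol = 0.019414 mol
mol H = 2 × 0.3789 g H₂O ÷ 18.015 g/mol = 0.042065 mol
mass O = 0.3791 − (0.23318 + 0.042401) = 0.10351 g → mol O = 0.10351 ÷ 15.999 = 0.0064701 mol
Divide by the smallest (0.0064701 mol): C 3.001, H 6.501, O 1.000
Multiplying each by 2 gives whole numbers: C 6.00, H 13.00, O 2.00

C6H13O2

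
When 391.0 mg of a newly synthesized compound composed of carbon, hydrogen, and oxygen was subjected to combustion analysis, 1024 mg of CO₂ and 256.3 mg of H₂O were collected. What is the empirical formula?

mol C = 1.024 g CO₂ ÷ 44.009 g/mol = 0.023268 mol
mol H = 2 × 0.2563 g H₂O ÷ 18.015 g/mol = 0.028454 mol
mass O = 0.3910 − (0.27947 + 0.028682) = 0.082847 g → mol O = 0.082847 ÷ 15.999 = 0.0051782 mol
Divide by the smallest (0.0051782 mol): C 4.493, H 5.495, O 1.000
Multiplying each by 2 gives whole numbers: C 8.99, H 10.99, O 2.00

C9H11O2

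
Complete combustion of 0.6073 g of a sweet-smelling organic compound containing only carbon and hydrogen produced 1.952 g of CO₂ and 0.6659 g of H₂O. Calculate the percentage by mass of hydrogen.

12.27%

mol C = 1.952 g CO₂ ÷ 44.009 g/mol = 0.044355 mol
mol H = 2 × 0.6659 g H₂O ÷ 18.015 g/mol = 0.073927 mol
mass % H = 0.074519 g ÷ 0.6073 g × 100%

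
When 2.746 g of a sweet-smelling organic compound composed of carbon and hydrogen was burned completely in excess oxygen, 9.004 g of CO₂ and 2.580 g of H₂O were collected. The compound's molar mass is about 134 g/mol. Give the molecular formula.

mol C = 9.004 g CO₂ ÷ 44.009 g/mol = 0.20459 mol
mol H = 2 × 2.580 g H₂O ÷ 18.015 g/mol = 0.28643 mol
Divide by the smallest (0.20459 mol): C 1.000, H 1.400
Multiplying each by 5 gives whole numbers: C 5.00, H 7.00
Empirical formula: C5H7
Empirical-formula mass = 67.11 g/mol; 134 ÷ 67.11 ≈ 2, so the molecular formula is C10H14.

C10H14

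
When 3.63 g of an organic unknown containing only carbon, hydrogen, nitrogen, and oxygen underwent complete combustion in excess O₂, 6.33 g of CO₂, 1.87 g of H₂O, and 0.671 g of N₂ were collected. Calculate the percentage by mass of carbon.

mol C = 6.33 g CO₂ ÷ 44.009 g/mol = 0.1438 mol
mol H = 2 × 1.87 g H₂O ÷ 18.015 g/mol = 0.2076 mol
mol N = 2 × 0.671 g N₂ ÷ 28.014 g/mol = 0.04790 mol
mass O = 3.63 − (1.728 + 0.2093 + 0.6710) = 1.022 g → mol O = 1.022 ÷ 15.999 = 0.06389 mol
mass % C = 1.728 g ÷ 3.63 g × 100%

47.6%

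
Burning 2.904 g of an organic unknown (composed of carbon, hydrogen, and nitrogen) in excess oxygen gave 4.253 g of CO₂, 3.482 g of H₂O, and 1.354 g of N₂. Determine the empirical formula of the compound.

mol C = 4.253 g CO₂ ÷ 44.009 g/mol = 0.096639 mol
mol H = 2 × 3.482 g H₂O ÷ 18.015 g/mol = 0.38657 mol
mol N = 2 × 1.354 g N₂ ÷ 28.014 g/mol = 0.096666 mol
Divide by the smallest (0.096639 mol): C 1.000, H 4.000, N 1.000

CH4N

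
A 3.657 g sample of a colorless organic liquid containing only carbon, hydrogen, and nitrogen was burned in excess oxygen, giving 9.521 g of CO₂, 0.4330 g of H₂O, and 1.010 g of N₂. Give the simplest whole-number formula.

mol C = 9.521 g CO₂ ÷ 44.009 g/mol = 0.21634 mol
mol H = 2 × 0.4330 g H₂O ÷ 18.015 g/mol = 0.048071 mol
mol N = 2 × 1.010 g N₂ ÷ 28.014 g/mol = 0.072107 mol
Divide by the smallest (0.048071 mol): C 4.500, H 1.000, N 1.500
Multiplying each by 2 gives whole numbers: C 9.00, H 2.00, N 3.00

C9H2N3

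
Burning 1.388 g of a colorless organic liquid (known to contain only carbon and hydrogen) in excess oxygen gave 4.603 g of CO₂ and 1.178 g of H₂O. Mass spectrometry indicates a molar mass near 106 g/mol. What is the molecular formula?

mol C = 4.603 g CO₂ ÷ 44.009 g/mol = 0.10459 mol
mol H = 2 × 1.178 g H₂O ÷ 18.015 g/mol = 0.13078 mol
Divide by the smallest (0.10459 mol): C 1.000, H 1.250
Multiplying each by 4 gives whole numbers: C 4.00, H 5.00
Empirical formula: C4H5
Empirical-formula mass = 53.08 g/mol; 106 ÷ 53.08 ≈ 2, so the molecular formula is C8H10.

C8H10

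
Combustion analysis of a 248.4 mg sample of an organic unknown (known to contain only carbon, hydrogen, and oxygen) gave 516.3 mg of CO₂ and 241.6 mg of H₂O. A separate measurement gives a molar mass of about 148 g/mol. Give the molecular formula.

C7H16O3

mol C = 0.5163 g CO₂ ÷ 44.009 g/mol = 0.011732 mol
mol H = 2 × 0.2416 g H₂O ÷ 18.015 g/mol = 0.026822 mol
mass O = 0.2484 − (0.14091 + 0.027037) = 0.080454 g → mol O = 0.080454 ÷ 15.999 = 0.0050287 mol
Divide by the smallest (0.0050287 mol): C 2.333, H 5.334, O 1.000
Multiplying each by 3 gives whole numbers: C 7.00, H 16.00, O 3.00
Empirical formula: C7H16O3
Empirical-formula mass = 148.20 g/mol; 148 ÷ 148.20 ≈ 1, so the molecular formula is C7H16O3.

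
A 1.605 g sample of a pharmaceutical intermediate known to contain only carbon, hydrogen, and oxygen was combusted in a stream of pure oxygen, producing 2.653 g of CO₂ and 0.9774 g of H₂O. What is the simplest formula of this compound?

C5H9O4

mol C = 2.653 g CO₂ ÷ 44.009 g/mol = 0.060283 mol
mol H = 2 × 0.9774 g H₂O ÷ 18.015 g/mol = 0.10851 mol
mass O = 1.605 − (0.72406 + 0.10938) = 0.77156 g → mol O = 0.77156 ÷ 15.999 = 0.048226 mol
Divide by the smallest (0.048226 mol): C 1.250, H 2.250, O 1.000
Multiplying each by 4 gives whole numbers: C 5.00, H 9.00, O 4.00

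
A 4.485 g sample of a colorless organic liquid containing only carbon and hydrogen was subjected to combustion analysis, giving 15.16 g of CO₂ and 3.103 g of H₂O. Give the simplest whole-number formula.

CH

mol C = 15.16 g CO₂ ÷ 44.009 g/mol = 0.34447 mol
mol H = 2 × 3.103 g H₂O ÷ 18.015 g/mol = 0.34449 mol
Divide by the smallest (0.34447 mol): C 1.000, H 1.000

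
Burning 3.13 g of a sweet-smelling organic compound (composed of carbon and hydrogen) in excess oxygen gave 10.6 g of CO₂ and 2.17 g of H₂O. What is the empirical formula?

mol C = 10.6 g CO₂ ÷ 44.009 g/mol = 0.2409 mol
mol H = 2 × 2.17 g H₂O ÷ 18.015 g/mol = 0.2409 mol
Divide by the smallest (0.2409 mol): C 1.000, H 1.000

CH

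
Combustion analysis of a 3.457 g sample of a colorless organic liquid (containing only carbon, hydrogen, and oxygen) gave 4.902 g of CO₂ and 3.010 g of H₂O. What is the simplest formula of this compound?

CH3O

mol C = 4.902 g CO₂ ÷ 44.009 g/mol = 0.11139 mol
mol H = 2 × 3.010 g H₂O ÷ 18.015 g/mol = 0.33417 mol
mass O = 3.457 − (1.3379 + 0.33684) = 1.7823 g → mol O = 1.7823 ÷ 15.999 = 0.11140 mol
Divide by the smallest (0.11139 mol): C 1.000, H 3.000, O 1.000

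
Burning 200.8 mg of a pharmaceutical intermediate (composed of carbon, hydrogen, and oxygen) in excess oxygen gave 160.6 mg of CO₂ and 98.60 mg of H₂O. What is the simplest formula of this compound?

mol C = 0.1606 g CO₂ ÷ 44.009 g/mol = 0.0036493 mol
mol H = 2 × 0.09860 g H₂O ÷ 18.015 g/mol = 0.010946 mol
mass O = 0.2008 − (0.043831 + 0.011034) = 0.14593 g → mol O = 0.14593 ÷ 15.999 = 0.0091215 mol
Divide by the smallest (0.0036493 mol): C 1.000, H 3.000, O 2.500
Multiplying each by 2 gives whole numbers: C 2.00, H 6.00, O 5.00

C2H6O5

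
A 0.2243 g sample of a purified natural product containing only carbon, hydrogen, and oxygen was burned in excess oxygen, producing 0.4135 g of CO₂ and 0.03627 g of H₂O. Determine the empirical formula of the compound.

C7H3O5

mol C = 0.4135 g CO₂ ÷ 44.009 g/mol = 0.0093958 mol
mol H = 2 × 0.03627 g H₂O ÷ 18.015 g/mol = 0.0040266 mol
mass O = 0.2243 − (0.11285 + 0.0040589) = 0.10739 g → mol O = 0.10739 ÷ 15.999 = 0.0067122 mol
Divide by the smallest (0.0040266 mol): C 2.333, H 1.000, O 1.667
Multiplying each by 3 gives whole numbers: C 7.00, H 3.00, O 5.00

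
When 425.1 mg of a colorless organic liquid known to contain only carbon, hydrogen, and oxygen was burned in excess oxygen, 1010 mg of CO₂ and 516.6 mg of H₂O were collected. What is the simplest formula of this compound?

C4H10O

mol C = 1.010 g CO₂ ÷ 44.009 g/mol = 0.022950 mol
mol H = 2 × 0.5166 g H₂O ÷ 18.015 g/mol = 0.057352 mol
mass O = 0.4251 − (0.27565 + 0.057811) = 0.091638 g → mol O = 0.091638 ÷ 15.999 = 0.0057278 mol
Divide by the smallest (0.0057278 mol): C 4.007, H 10.013, O 1.000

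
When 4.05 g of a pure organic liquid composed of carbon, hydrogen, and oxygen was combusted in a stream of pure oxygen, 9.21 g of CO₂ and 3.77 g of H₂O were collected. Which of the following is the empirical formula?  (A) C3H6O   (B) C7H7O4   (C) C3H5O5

mol C = 9.21 g CO₂ ÷ 44.009 g/mol = 0.2093 mol
mol H = 2 × 3.77 g H₂O ÷ 18.015 g/mol = 0.4185 mol
mass O = 4.05 − (2.514 + 0.4219) = 1.115 g → mol O = 1.115 ÷ 15.999 = 0.06966 mol
Divide by the smallest (0.06966 mol): C 3.004, H 6.008, O 1.000

(A) C3H6O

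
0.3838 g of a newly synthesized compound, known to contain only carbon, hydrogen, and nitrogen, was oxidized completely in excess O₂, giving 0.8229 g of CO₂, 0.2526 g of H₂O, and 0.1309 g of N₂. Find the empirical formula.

mol C = 0.8229 g CO₂ ÷ 44.009 g/mol = 0.018698 mol
mol H = 2 × 0.2526 g H₂O ÷ 18.015 g/mol = 0.028043 mol
mol N = 2 × 0.1309 g N₂ ÷ 28.014 g/mol = 0.0093453 mol
Divide by the smallest (0.0093453 mol): C 2.001, H 3.001, N 1.000

C2H3N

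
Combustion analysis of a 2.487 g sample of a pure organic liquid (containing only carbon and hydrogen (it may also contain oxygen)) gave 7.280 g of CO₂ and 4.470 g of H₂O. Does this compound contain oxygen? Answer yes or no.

no

mol C = 7.280 g CO₂ ÷ 44.009 g/mol = 0.16542 mol
mol H = 2 × 4.470 g H₂O ÷ 18.015 g/mol = 0.49625 mol
C and H together account for 2.4871 g — essentially the entire 2.487 g sample — so the compound contains no oxygen.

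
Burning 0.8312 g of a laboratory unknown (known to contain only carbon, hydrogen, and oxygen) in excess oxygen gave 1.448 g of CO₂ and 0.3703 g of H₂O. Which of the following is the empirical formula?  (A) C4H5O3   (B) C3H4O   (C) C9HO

(A) C4H5O3

mol C = 1.448 g CO₂ ÷ 44.009 g/mol = 0.032902 mol
mol H = 2 × 0.3703 g H₂O ÷ 18.015 g/mol = 0.041110 mol
mass O = 0.8312 − (0.39519 + 0.041439) = 0.39457 g → mol O = 0.39457 ÷ 15.999 = 0.024662 mol
Divide by the smallest (0.024662 mol): C 1.334, H 1.667, O 1.000
Multiplying each by 3 gives whole numbers: C 4.00, H 5.00, O 3.00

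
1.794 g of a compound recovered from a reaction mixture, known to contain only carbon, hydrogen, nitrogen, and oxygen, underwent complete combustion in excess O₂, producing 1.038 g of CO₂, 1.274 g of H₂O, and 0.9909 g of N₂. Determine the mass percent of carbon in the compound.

mol C = 1.038 g CO₂ ÷ 44.009 g/mol = 0.023586 mol
mol H = 2 × 1.274 g H₂O ÷ 18.015 g/mol = 0.14144 mol
mol N = 2 × 0.9909 g N₂ ÷ 28.014 g/mol = 0.070743 mol
mass O = 1.794 − (0.28329 + 0.14257 + 0.99090) = 0.37724 g → mol O = 0.37724 ÷ 15.999 = 0.023579 mol
mass % C = 0.28329 g ÷ 1.794 g × 100%

15.79%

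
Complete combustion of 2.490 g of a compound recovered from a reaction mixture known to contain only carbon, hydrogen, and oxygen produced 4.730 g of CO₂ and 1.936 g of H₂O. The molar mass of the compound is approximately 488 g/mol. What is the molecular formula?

C21H42O12

mol C = 4.730 g CO₂ ÷ 44.009 g/mol = 0.10748 mol
mol H = 2 × 1.936 g H₂O ÷ 18.015 g/mol = 0.21493 mol
mass O = 2.490 − (1.2909 + 0.21665) = 0.98243 g → mol O = 0.98243 ÷ 15.999 = 0.061406 mol
Divide by the smallest (0.061406 mol): C 1.750, H 3.500, O 1.000
Multiplying each by 4 gives whole numbers: C 7.00, H 14.00, O 4.00
Empirical formula: C7H14O4
Empirical-formula mass = 162.19 g/mol; 488 ÷ 162.19 ≈ 3, so the molecular formula is C21H42O12.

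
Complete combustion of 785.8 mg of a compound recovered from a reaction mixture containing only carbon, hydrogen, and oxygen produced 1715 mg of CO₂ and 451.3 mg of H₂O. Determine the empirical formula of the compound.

mol C = 1.715 g CO₂ ÷ 44.009 g/mol = 0.038969 mol
mol H = 2 × 0.4513 g H₂O ÷ 18.015 g/mol = 0.050103 mol
mass O = 0.7858 − (0.46806 + 0.050504) = 0.26724 g → mol O = 0.26724 ÷ 15.999 = 0.016703 mol
Divide by the smallest (0.016703 mol): C 2.333, H 3.000, O 1.000
Multiplying each by 3 gives whole numbers: C 7.00, H 9.00, O 3.00

C7H9O3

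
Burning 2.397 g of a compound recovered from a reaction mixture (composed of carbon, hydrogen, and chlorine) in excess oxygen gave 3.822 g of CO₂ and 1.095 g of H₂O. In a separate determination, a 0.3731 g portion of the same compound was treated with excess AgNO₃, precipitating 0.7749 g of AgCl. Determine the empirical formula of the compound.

mol C = 3.822 g CO₂ ÷ 44.009 g/mol = 0.086846 mol
mol H = 2 × 1.095 g H₂O ÷ 18.015 g/mol = 0.12157 mol
From the AgCl data: mol Cl per gram of compound = (0.7749 ÷ 143.318) ÷ 0.3731 = 0.014492 mol/g, so in the 2.397 g combustion sample mol Cl = 0.034737 mol
Divide by the smallest (0.034737 mol): C 2.500, H 3.500, Cl 1.000
Multiplying each by 2 gives whole numbers: C 5.00, H 7.00, Cl 2.00

C5H7Cl2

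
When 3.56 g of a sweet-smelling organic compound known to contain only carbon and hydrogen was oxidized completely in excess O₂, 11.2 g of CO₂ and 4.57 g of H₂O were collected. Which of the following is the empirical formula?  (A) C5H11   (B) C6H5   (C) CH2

(C) CH2

mol C = 11.2 g CO₂ ÷ 44.009 g/mol = 0.2545 mol
mol H = 2 × 4.57 g H₂O ÷ 18.015 g/mol = 0.5074 mol
Divide by the smallest (0.2545 mol): C 1.000, H 1.994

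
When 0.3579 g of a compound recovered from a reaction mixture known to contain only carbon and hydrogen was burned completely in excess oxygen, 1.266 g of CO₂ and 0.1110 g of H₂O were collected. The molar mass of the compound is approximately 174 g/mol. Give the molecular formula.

mol C = 1.266 g CO₂ ÷ 44.009 g/mol = 0.028767 mol
mol H = 2 × 0.1110 g H₂O ÷ 18.015 g/mol = 0.012323 mol
Divide by the smallest (0.012323 mol): C 2.334, H 1.000
Multiplying each by 3 gives whole numbers: C 7.00, H 3.00
Empirical formula: C7H3
Empirical-formula mass = 87.10 g/mol; 174 ÷ 87.10 ≈ 2, so the molecular formula is C14H6.

C14H6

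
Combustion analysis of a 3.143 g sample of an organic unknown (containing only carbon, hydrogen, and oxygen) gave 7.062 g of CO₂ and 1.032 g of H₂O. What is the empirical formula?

C7H5O3

mol C = 7.062 g CO₂ ÷ 44.009 g/mol = 0.16047 mol
mol H = 2 × 1.032 g H₂O ÷ 18.015 g/mol = 0.11457 mol
mass O = 3.143 − (1.9274 + 0.11549) = 1.1001 g → mol O = 1.1001 ÷ 15.999 = 0.068763 mol
Divide by the smallest (0.068763 mol): C 2.334, H 1.666, O 1.000
Multiplying each by 3 gives whole numbers: C 7.00, H 5.00, O 3.00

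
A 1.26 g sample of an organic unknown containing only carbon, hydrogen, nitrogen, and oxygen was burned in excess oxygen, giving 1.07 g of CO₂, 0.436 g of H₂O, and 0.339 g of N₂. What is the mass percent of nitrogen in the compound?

mol C = 1.07 g CO₂ ÷ 44.009 g/mol = 0.02431 mol
mol H = 2 × 0.436 g H₂O ÷ 18.015 g/mol = 0.04840 mol
mol N = 2 × 0.339 g N₂ ÷ 28.014 g/mol = 0.02420 mol
mass O = 1.26 − (0.2920 + 0.04879 + 0.3390) = 0.5802 g → mol O = 0.5802 ÷ 15.999 = 0.03626 mol
mass % N = 0.3390 g ÷ 1.26 g × 100%

26.9%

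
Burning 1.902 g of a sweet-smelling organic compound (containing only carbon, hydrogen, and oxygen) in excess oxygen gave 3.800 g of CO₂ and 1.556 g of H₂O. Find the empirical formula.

mol C = 3.800 g CO₂ ÷ 44.009 g/mol = 0.086346 mol
mol H = 2 × 1.556 g H₂O ÷ 18.015 g/mol = 0.17274 mol
mass O = 1.902 − (1.0371 + 0.17413) = 0.69077 g → mol O = 0.69077 ÷ 15.999 = 0.043176 mol
Divide by the smallest (0.043176 mol): C 2.000, H 4.001, O 1.000

C2H4O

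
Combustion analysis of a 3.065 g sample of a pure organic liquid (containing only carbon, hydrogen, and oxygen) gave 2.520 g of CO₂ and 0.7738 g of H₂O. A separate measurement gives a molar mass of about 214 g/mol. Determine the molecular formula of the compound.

mol C = 2.520 g CO₂ ÷ 44.009 g/mol = 0.057261 mol
mol H = 2 × 0.7738 g H₂O ÷ 18.015 g/mol = 0.085906 mol
mass O = 3.065 − (0.68776 + 0.086593) = 2.2906 g → mol O = 2.2906 ÷ 15.999 = 0.14317 mol
Divide by the smallest (0.057261 mol): C 1.000, H 1.500, O 2.500
Multiplying each by 2 gives whole numbers: C 2.00, H 3.00, O 5.00
Empirical formula: C2H3O5
Empirical-formula mass = 107.04 g/mol; 214 ÷ 107.04 ≈ 2, so the molecular formula is C4H6O10.

C4H6O10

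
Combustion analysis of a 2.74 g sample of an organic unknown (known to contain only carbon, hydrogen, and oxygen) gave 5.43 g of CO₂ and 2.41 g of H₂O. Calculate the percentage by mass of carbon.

54.1%

mol C = 5.43 g CO₂ ÷ 44.009 g/mol = 0.1234 mol
mol H = 2 × 2.41 g H₂O ÷ 18.015 g/mol = 0.2676 mol
mass O = 2.74 − (1.482 + 0.2697) = 0.9883 g → mol O = 0.9883 ÷ 15.999 = 0.06178 mol
mass % C = 1.482 g ÷ 2.74 g × 100%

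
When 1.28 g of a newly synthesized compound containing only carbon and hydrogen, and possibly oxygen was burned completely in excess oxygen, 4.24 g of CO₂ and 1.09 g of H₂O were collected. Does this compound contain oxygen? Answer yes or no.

no

mol C = 4.24 g CO₂ ÷ 44.009 g/mol = 0.09634 mol
mol H = 2 × 1.09 g H₂O ÷ 18.015 g/mol = 0.1210 mol
C and H together account for 1.279 g — essentially the entire 1.28 g sample — so the compound contains no oxygen.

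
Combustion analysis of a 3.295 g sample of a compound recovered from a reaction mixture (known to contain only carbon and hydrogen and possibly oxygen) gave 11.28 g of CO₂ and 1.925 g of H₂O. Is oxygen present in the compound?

mol C = 11.28 g CO₂ ÷ 44.009 g/mol = 0.25631 mol
mol H = 2 × 1.925 g H₂O ÷ 18.015 g/mol = 0.21371 mol
C and H together account for 3.2940 g — essentially the entire 3.295 g sample — so the compound contains no oxygen.

no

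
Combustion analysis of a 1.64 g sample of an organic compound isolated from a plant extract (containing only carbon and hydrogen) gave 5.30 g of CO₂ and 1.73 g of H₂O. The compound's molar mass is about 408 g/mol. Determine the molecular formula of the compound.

C30H48

mol C = 5.30 g CO₂ ÷ 44.009 g/mol = 0.1204 mol
mol H = 2 × 1.73 g H₂O ÷ 18.015 g/mol = 0.1921 mol
Divide by the smallest (0.1204 mol): C 1.000, H 1.595
Multiplying each by 5 gives whole numbers: C 5.00, H 7.97
Empirical formula: C5H8
Empirical-formula mass = 68.12 g/mol; 408 ÷ 68.12 ≈ 6, so the molecular formula is C30H48.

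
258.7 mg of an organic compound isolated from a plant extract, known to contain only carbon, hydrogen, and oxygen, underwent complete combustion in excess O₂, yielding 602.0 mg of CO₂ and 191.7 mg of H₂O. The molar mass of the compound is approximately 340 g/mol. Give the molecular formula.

mol C = 0.6020 g CO₂ ÷ 44.009 g/mol = 0.013679 mol
mol H = 2 × 0.1917 g H₂O ÷ 18.015 g/mol = 0.021282 mol
mass O = 0.2587 − (0.16430 + 0.021453) = 0.072949 g → mol O = 0.072949 ÷ 15.999 = 0.0045596 mol
Divide by the smallest (0.0045596 mol): C 3.000, H 4.668, O 1.000
Multiplying each by 3 gives whole numbers: C 9.00, H 14.00, O 3.00
Empirical formula: C9H14O3
Empirical-formula mass = 170.21 g/mol; 340 ÷ 170.21 ≈ 2, so the molecular formula is C18H28O6.

C18H28O6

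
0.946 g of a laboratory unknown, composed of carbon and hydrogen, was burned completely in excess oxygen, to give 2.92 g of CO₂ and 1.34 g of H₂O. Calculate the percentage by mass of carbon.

mol C = 2.92 g CO₂ ÷ 44.009 g/mol = 0.06635 mol
mol H = 2 × 1.34 g H₂O ÷ 18.015 g/mol = 0.1488 mol
mass % C = 0.7969 g ÷ 0.946 g × 100%

84.2%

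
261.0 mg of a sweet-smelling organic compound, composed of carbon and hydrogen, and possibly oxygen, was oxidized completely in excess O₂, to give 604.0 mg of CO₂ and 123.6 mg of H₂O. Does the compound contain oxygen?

yes

mol C = 0.6040 g CO₂ ÷ 44.009 g/mol = 0.013724 mol
mol H = 2 × 0.1236 g H₂O ÷ 18.015 g/mol = 0.013722 mol
C and H account for only 0.17868 g of the 0.2610 g sample; the remaining 0.082324 g must be oxygen.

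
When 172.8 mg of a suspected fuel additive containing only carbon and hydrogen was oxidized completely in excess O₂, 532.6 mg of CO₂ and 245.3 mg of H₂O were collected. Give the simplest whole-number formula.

C4H9

mol C = 0.5326 g CO₂ ÷ 44.009 g/mol = 0.012102 mol
mol H = 2 × 0.2453 g H₂O ÷ 18.015 g/mol = 0.027233 mol
Divide by the smallest (0.012102 mol): C 1.000, H 2.250
Multiplying each by 4 gives whole numbers: C 4.00, H 9.00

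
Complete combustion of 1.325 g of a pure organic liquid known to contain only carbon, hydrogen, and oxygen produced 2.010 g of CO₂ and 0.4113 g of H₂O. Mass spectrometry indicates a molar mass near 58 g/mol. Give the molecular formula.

C2H2O2

mol C = 2.010 g CO₂ ÷ 44.009 g/mol = 0.045672 mol
mol H = 2 × 0.4113 g H₂O ÷ 18.015 g/mol = 0.045662 mol
mass O = 1.325 − (0.54857 + 0.046027) = 0.73040 g → mol O = 0.73040 ÷ 15.999 = 0.045653 mol
Divide by the smallest (0.045653 mol): C 1.000, H 1.000, O 1.000
Empirical formula: CHO
Empirical-formula mass = 29.02 g/mol; 58 ÷ 29.02 ≈ 2, so the molecular formula is C2H2O2.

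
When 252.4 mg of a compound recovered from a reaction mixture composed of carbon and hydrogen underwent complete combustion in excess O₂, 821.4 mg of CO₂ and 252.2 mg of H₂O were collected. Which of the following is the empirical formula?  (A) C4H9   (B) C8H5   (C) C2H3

mol C = 0.8214 g CO₂ ÷ 44.009 g/mol = 0.018664 mol
mol H = 2 × 0.2522 g H₂O ÷ 18.015 g/mol = 0.027999 mol
Divide by the smallest (0.018664 mol): C 1.000, H 1.500
Multiplying each by 2 gives whole numbers: C 2.00, H 3.00

(C) C2H3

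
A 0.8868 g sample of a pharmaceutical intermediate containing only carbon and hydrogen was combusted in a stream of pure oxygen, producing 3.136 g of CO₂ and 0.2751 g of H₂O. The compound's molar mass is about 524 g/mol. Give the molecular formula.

mol C = 3.136 g CO₂ ÷ 44.009 g/mol = 0.071258 mol
mol H = 2 × 0.2751 g H₂O ÷ 18.015 g/mol = 0.030541 mol
Divide by the smallest (0.030541 mol): C 2.333, H 1.000
Multiplying each by 3 gives whole numbers: C 7.00, H 3.00
Empirical formula: C7H3
Empirical-formula mass = 87.10 g/mol; 524 ÷ 87.10 ≈ 6, so the molecular formula is C42H18.

C42H18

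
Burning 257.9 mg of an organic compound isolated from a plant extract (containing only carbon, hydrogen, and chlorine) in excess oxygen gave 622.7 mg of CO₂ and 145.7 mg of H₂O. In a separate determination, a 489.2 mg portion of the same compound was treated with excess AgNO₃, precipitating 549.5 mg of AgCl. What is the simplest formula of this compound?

C7H8Cl

mol C = 0.6227 g CO₂ ÷ 44.009 g/mol = 0.014149 mol
mol H = 2 × 0.1457 g H₂O ÷ 18.015 g/mol = 0.016175 mol
From the AgCl data: mol Cl per gram of compound = (0.5495 ÷ 143.318) ÷ 0.4892 = 0.0078376 mol/g, so in the 0.2579 g combustion sample mol Cl = 0.0020213 mol
Divide by the smallest (0.0020213 mol): C 7.000, H 8.002, Cl 1.000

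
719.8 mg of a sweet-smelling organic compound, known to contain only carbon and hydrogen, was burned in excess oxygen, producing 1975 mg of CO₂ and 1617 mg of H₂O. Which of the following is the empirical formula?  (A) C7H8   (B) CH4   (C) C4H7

mol C = 1.975 g CO₂ ÷ 44.009 g/mol = 0.044877 mol
mol H = 2 × 1.617 g H₂O ÷ 18.015 g/mol = 0.17952 mol
Divide by the smallest (0.044877 mol): C 1.000, H 4.000

(B) CH4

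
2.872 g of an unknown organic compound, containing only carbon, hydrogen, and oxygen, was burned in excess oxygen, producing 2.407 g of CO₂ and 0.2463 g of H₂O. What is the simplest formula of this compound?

mol C = 2.407 g CO₂ ÷ 44.009 g/mol = 0.054693 mol
mol H = 2 × 0.2463 g H₂O ÷ 18.015 g/mol = 0.027344 mol
mass O = 2.872 − (0.65692 + 0.027563) = 2.1875 g → mol O = 2.1875 ÷ 15.999 = 0.13673 mol
Divide by the smallest (0.027344 mol): C 2.000, H 1.000, O 5.000

C2HO5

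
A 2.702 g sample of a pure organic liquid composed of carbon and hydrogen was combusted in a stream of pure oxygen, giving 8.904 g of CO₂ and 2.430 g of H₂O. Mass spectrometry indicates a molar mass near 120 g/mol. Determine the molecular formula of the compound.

C9H12

mol C = 8.904 g CO₂ ÷ 44.009 g/mol = 0.20232 mol
mol H = 2 × 2.430 g H₂O ÷ 18.015 g/mol = 0.26978 mol
Divide by the smallest (0.20232 mol): C 1.000, H 1.333
Multiplying each by 3 gives whole numbers: C 3.00, H 4.00
Empirical formula: C3H4
Empirical-formula mass = 40.06 g/mol; 120 ÷ 40.06 ≈ 3, so the molecular formula is C9H12.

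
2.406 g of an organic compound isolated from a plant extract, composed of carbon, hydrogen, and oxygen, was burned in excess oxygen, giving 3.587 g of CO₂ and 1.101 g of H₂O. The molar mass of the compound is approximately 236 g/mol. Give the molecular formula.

C8H12O8

mol C = 3.587 g CO₂ ÷ 44.009 g/mol = 0.081506 mol
mol H = 2 × 1.101 g H₂O ÷ 18.015 g/mol = 0.12223 mol
mass O = 2.406 − (0.97897 + 0.12321) = 1.3038 g → mol O = 1.3038 ÷ 15.999 = 0.081494 mol
Divide by the smallest (0.081494 mol): C 1.000, H 1.500, O 1.000
Multiplying each by 2 gives whole numbers: C 2.00, H 3.00, O 2.00
Empirical formula: C2H3O2
Empirical-formula mass = 59.04 g/mol; 236 ÷ 59.04 ≈ 4, so the molecular formula is C8H12O8.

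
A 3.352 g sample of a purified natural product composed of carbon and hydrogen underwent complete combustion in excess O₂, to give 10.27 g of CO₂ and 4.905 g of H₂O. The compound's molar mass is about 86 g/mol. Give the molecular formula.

C6H14

mol C = 10.27 g CO₂ ÷ 44.009 g/mol = 0.23336 mol
mol H = 2 × 4.905 g H₂O ÷ 18.015 g/mol = 0.54455 mol
Divide by the smallest (0.23336 mol): C 1.000, H 2.333
Multiplying each by 3 gives whole numbers: C 3.00, H 7.00
Empirical formula: C3H7
Empirical-formula mass = 43.09 g/mol; 86 ÷ 43.09 ≈ 2, so the molecular formula is C6H14.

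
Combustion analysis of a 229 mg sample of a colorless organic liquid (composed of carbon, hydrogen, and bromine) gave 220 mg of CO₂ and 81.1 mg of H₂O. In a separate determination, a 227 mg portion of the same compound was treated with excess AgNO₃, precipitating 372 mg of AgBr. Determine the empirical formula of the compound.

C5H9Br2

mol C = 0.220 g CO₂ ÷ 44.009 g/mol = 0.004999 mol
mol H = 2 × 0.0811 g H₂O ÷ 18.015 g/mol = 0.009004 mol
From the AgBr data: mol Br per gram of compound = (0.372 ÷ 187.772) ÷ 0.227 = 0.008727 mol/g, so in the 0.229 g combustion sample mol Br = 0.001999 mol
Divide by the smallest (0.001999 mol): C 2.501, H 4.505, Br 1.000
Multiplying each by 2 gives whole numbers: C 5.00, H 9.01, Br 2.00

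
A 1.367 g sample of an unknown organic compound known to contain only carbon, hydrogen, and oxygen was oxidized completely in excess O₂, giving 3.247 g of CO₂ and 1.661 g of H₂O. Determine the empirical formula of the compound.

mol C = 3.247 g CO₂ ÷ 44.009 g/mol = 0.073780 mol
mol H = 2 × 1.661 g H₂O ÷ 18.015 g/mol = 0.18440 mol
mass O = 1.367 − (0.88618 + 0.18588) = 0.29495 g → mol O = 0.29495 ÷ 15.999 = 0.018435 mol
Divide by the smallest (0.018435 mol): C 4.002, H 10.003, O 1.000

C4H10O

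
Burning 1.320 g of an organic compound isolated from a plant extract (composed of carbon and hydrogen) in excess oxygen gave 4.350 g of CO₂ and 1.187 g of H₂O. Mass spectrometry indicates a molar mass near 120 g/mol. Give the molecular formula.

C9H12

mol C = 4.350 g CO₂ ÷ 44.009 g/mol = 0.098843 mol
mol H = 2 × 1.187 g H₂O ÷ 18.015 g/mol = 0.13178 mol
Divide by the smallest (0.098843 mol): C 1.000, H 1.333
Multiplying each by 3 gives whole numbers: C 3.00, H 4.00
Empirical formula: C3H4
Empirical-formula mass = 40.06 g/mol; 120 ÷ 40.06 ≈ 3, so the molecular formula is C9H12.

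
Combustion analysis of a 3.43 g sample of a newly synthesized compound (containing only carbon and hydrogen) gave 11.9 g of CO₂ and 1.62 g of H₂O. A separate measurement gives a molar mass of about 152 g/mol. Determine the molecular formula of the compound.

mol C = 11.9 g CO₂ ÷ 44.009 g/mol = 0.2704 mol
mol H = 2 × 1.62 g H₂O ÷ 18.015 g/mol = 0.1799 mol
Divide by the smallest (0.1799 mol): C 1.503, H 1.000
Multiplying each by 2 gives whole numbers: C 3.01, H 2.00
Empirical formula: C3H2
Empirical-formula mass = 38.05 g/mol; 152 ÷ 38.05 ≈ 4, so the molecular formula is C12H8.

C12H8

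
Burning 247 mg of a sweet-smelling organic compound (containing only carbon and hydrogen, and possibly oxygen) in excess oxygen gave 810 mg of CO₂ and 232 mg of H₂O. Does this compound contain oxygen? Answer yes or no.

no

mol C = 0.810 g CO₂ ÷ 44.009 g/mol = 0.01841 mol
mol H = 2 × 0.232 g H₂O ÷ 18.015 g/mol = 0.02576 mol
C and H together account for 0.2470 g — essentially the entire 0.247 g sample — so the compound contains no oxygen.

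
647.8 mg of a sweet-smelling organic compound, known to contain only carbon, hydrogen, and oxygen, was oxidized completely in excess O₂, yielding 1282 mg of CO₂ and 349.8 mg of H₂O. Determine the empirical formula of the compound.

C9H12O5

mol C = 1.282 g CO₂ ÷ 44.009 g/mol = 0.029130 mol
mol H = 2 × 0.3498 g H₂O ÷ 18.015 g/mol = 0.038834 mol
mass O = 0.6478 − (0.34989 + 0.039145) = 0.25877 g → mol O = 0.25877 ÷ 15.999 = 0.016174 mol
Divide by the smallest (0.016174 mol): C 1.801, H 2.401, O 1.000
Multiplying each by 5 gives whole numbers: C 9.01, H 12.01, O 5.00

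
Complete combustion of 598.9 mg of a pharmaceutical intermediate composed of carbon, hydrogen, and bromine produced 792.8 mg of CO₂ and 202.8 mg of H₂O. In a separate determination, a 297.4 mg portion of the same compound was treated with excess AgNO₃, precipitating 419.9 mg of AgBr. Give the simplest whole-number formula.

C4H5Br

mol C = 0.7928 g CO₂ ÷ 44.009 g/mol = 0.018014 mol
mol H = 2 × 0.2028 g H₂O ÷ 18.015 g/mol = 0.022515 mol
From the AgBr data: mol Br per gram of compound = (0.4199 ÷ 187.772) ÷ 0.2974 = 0.0075192 mol/g, so in the 0.5989 g combustion sample mol Br = 0.0045033 mol
Divide by the smallest (0.0045033 mol): C 4.000, H 5.000, Br 1.000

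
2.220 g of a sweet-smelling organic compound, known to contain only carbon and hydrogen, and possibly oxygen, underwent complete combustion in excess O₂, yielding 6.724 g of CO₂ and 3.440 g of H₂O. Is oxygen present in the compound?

mol C = 6.724 g CO₂ ÷ 44.009 g/mol = 0.15279 mol
mol H = 2 × 3.440 g H₂O ÷ 18.015 g/mol = 0.38190 mol
C and H together account for 2.2201 g — essentially the entire 2.220 g sample — so the compound contains no oxygen.

no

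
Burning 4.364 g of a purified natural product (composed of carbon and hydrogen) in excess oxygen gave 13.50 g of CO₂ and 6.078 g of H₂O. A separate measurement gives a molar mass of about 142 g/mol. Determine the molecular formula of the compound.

mol C = 13.50 g CO₂ ÷ 44.009 g/mol = 0.30676 mol
mol H = 2 × 6.078 g H₂O ÷ 18.015 g/mol = 0.67477 mol
Divide by the smallest (0.30676 mol): C 1.000, H 2.200
Multiplying each by 5 gives whole numbers: C 5.00, H 11.00
Empirical formula: C5H11
Empirical-formula mass = 71.14 g/mol; 142 ÷ 71.14 ≈ 2, so the molecular formula is C10H22.

C10H22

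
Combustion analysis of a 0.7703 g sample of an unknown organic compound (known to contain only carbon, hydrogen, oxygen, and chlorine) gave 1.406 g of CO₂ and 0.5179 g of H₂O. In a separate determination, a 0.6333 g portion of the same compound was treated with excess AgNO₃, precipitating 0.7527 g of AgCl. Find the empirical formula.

C5H9ClO

mol C = 1.406 g CO₂ ÷ 44.009 g/mol = 0.031948 mol
mol H = 2 × 0.5179 g H₂O ÷ 18.015 g/mol = 0.057497 mol
From the AgCl data: mol Cl per gram of compound = (0.7527 ÷ 143.318) ÷ 0.6333 = 0.0082930 mol/g, so in the 0.7703 g combustion sample mol Cl = 0.0063881 mol
mass O = 0.7703 − (0.38373 + 0.057957 + 0.22646) = 0.10216 g → mol O = 0.10216 ÷ 15.999 = 0.0063853 mol
Divide by the smallest (0.0063853 mol): C 5.003, H 9.005, Cl 1.000, O 1.000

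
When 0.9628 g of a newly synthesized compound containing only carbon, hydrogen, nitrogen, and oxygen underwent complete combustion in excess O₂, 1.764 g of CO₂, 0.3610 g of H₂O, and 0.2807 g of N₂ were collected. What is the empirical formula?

mol C = 1.764 g CO₂ ÷ 44.009 g/mol = 0.040083 mol
mol H = 2 × 0.3610 g H₂O ÷ 18.015 g/mol = 0.040078 mol
mol N = 2 × 0.2807 g N₂ ÷ 28.014 g/mol = 0.020040 mol
mass O = 0.9628 − (0.48143 + 0.040398 + 0.28070) = 0.16027 g → mol O = 0.16027 ÷ 15.999 = 0.010017 mol
Divide by the smallest (0.010017 mol): C 4.001, H 4.001, N 2.001, O 1.000

C4H4N2O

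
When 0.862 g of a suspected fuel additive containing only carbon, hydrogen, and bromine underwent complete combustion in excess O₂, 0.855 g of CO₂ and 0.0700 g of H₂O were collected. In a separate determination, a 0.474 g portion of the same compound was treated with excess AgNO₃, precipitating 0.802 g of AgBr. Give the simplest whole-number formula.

mol C = 0.855 g CO₂ ÷ 44.009 g/mol = 0.01943 mol
mol H = 2 × 0.0700 g H₂O ÷ 18.015 g/mol = 0.007771 mol
From the AgBr data: mol Br per gram of compound = (0.802 ÷ 187.772) ÷ 0.474 = 0.009011 mol/g, so in the 0.862 g combustion sample mol Br = 0.007767 mol
Divide by the smallest (0.007767 mol): C 2.501, H 1.001, Br 1.000
Multiplying each by 2 gives whole numbers: C 5.00, H 2.00, Br 2.00

C5H2Br2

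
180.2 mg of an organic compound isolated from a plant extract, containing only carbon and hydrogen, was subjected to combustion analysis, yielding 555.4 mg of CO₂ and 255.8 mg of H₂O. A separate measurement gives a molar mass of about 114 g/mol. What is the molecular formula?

C8H18

mol C = 0.5554 g CO₂ ÷ 44.009 g/mol = 0.012620 mol
mol H = 2 × 0.2558 g H₂O ÷ 18.015 g/mol = 0.028399 mol
Divide by the smallest (0.012620 mol): C 1.000, H 2.250
Multiplying each by 4 gives whole numbers: C 4.00, H 9.00
Empirical formula: C4H9
Empirical-formula mass = 57.12 g/mol; 114 ÷ 57.12 ≈ 2, so the molecular formula is C8H18.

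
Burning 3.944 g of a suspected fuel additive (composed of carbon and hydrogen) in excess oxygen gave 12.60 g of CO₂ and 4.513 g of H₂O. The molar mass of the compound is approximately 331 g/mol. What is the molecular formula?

C24H42

mol C = 12.60 g CO₂ ÷ 44.009 g/mol = 0.28631 mol
mol H = 2 × 4.513 g H₂O ÷ 18.015 g/mol = 0.50103 mol
Divide by the smallest (0.28631 mol): C 1.000, H 1.750
Multiplying each by 4 gives whole numbers: C 4.00, H 7.00
Empirical formula: C4H7
Empirical-formula mass = 55.10 g/mol; 331 ÷ 55.10 ≈ 6, so the molecular formula is C24H42.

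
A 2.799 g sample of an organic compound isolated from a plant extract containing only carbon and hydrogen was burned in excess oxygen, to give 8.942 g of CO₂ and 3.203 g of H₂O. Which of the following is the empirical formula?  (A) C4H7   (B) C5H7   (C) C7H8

mol C = 8.942 g CO₂ ÷ 44.009 g/mol = 0.20319 mol
mol H = 2 × 3.203 g H₂O ÷ 18.015 g/mol = 0.35559 mol
Divide by the smallest (0.20319 mol): C 1.000, H 1.750
Multiplying each by 4 gives whole numbers: C 4.00, H 7.00

(A) C4H7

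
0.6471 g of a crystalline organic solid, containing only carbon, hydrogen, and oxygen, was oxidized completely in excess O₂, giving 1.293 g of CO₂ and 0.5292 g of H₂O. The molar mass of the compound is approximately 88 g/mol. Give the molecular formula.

C4H8O2

mol C = 1.293 g CO₂ ÷ 44.009 g/mol = 0.029380 mol
mol H = 2 × 0.5292 g H₂O ÷ 18.015 g/mol = 0.058751 mol
mass O = 0.6471 − (0.35289 + 0.059221) = 0.23499 g → mol O = 0.23499 ÷ 15.999 = 0.014688 mol
Divide by the smallest (0.014688 mol): C 2.000, H 4.000, O 1.000
Empirical formula: C2H4O
Empirical-formula mass = 44.05 g/mol; 88 ÷ 44.05 ≈ 2, so the molecular formula is C4H8O2.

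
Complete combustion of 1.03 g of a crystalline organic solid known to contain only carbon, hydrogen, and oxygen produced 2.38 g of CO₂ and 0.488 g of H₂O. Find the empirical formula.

mol C = 2.38 g CO₂ ÷ 44.009 g/mol = 0.05408 mol
mol H = 2 × 0.488 g H₂O ÷ 18.015 g/mol = 0.05418 mol
mass O = 1.03 − (0.6496 + 0.05461) = 0.3258 g → mol O = 0.3258 ÷ 15.999 = 0.02037 mol
Divide by the smallest (0.02037 mol): C 2.655, H 2.660, O 1.000
Multiplying each by 3 gives whole numbers: C 7.97, H 7.98, O 3.00

C8H8O3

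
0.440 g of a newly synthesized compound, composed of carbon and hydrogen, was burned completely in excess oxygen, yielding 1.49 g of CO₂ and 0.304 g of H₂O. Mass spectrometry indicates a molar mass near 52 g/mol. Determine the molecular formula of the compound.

C4H4

mol C = 1.49 g CO₂ ÷ 44.009 g/mol = 0.03386 mol
mol H = 2 × 0.304 g H₂O ÷ 18.015 g/mol = 0.03375 mol
Divide by the smallest (0.03375 mol): C 1.003, H 1.000
Empirical formula: CH
Empirical-formula mass = 13.02 g/mol; 52 ÷ 13.02 ≈ 4, so the molecular formula is C4H4.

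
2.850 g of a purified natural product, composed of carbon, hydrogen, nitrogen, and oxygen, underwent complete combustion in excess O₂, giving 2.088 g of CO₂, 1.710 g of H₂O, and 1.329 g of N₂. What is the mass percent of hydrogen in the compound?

6.71%

mol C = 2.088 g CO₂ ÷ 44.009 g/mol = 0.047445 mol
mol H = 2 × 1.710 g H₂O ÷ 18.015 g/mol = 0.18984 mol
mol N = 2 × 1.329 g N₂ ÷ 28.014 g/mol = 0.094881 mol
mass O = 2.850 − (0.56986 + 0.19136 + 1.3290) = 0.75978 g → mol O = 0.75978 ÷ 15.999 = 0.047489 mol
mass % H = 0.19136 g ÷ 2.850 g × 100%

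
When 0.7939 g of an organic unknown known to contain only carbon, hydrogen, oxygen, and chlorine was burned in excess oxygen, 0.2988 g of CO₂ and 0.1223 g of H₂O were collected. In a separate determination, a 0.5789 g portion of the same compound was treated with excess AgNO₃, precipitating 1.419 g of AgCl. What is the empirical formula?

CH2Cl2O2

mol C = 0.2988 g CO₂ ÷ 44.009 g/mol = 0.0067895 mol
mol H = 2 × 0.1223 g H₂O ÷ 18.015 g/mol = 0.013578 mol
From the AgCl data: mol Cl per gram of compound = (1.419 ÷ 143.318) ÷ 0.5789 = 0.017103 mol/g, so in the 0.7939 g combustion sample mol Cl = 0.013578 mol
mass O = 0.7939 − (0.081549 + 0.013686 + 0.48135) = 0.21732 g → mol O = 0.21732 ÷ 15.999 = 0.013583 mol
Divide by the smallest (0.0067895 mol): C 1.000, H 2.000, Cl 2.000, O 2.001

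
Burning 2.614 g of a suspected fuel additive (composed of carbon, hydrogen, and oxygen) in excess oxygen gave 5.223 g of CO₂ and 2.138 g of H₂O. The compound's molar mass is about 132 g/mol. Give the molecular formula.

C6H12O3

mol C = 5.223 g CO₂ ÷ 44.009 g/mol = 0.11868 mol
mol H = 2 × 2.138 g H₂O ÷ 18.015 g/mol = 0.23736 mol
mass O = 2.614 − (1.4255 + 0.23926) = 0.94927 g → mol O = 0.94927 ÷ 15.999 = 0.059333 mol
Divide by the smallest (0.059333 mol): C 2.000, H 4.000, O 1.000
Empirical formula: C2H4O
Empirical-formula mass = 44.05 g/mol; 132 ÷ 44.05 ≈ 3, so the molecular formula is C6H12O3.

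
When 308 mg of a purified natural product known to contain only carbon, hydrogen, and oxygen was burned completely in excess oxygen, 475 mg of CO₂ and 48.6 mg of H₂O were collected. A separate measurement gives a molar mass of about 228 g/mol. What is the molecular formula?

C8H4O8

mol C = 0.475 g CO₂ ÷ 44.009 g/mol = 0.01079 mol
mol H = 2 × 0.0486 g H₂O ÷ 18.015 g/mol = 0.005396 mol
mass O = 0.308 − (0.1296 + 0.005439) = 0.1729 g → mol O = 0.1729 ÷ 15.999 = 0.01081 mol
Divide by the smallest (0.005396 mol): C 2.000, H 1.000, O 2.003
Empirical formula: C2HO2
Empirical-formula mass = 57.03 g/mol; 228 ÷ 57.03 ≈ 4, so the molecular formula is C8H4O8.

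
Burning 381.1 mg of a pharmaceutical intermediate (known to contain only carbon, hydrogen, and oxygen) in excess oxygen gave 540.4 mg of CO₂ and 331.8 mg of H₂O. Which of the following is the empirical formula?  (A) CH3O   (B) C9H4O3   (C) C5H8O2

mol C = 0.5404 g CO₂ ÷ 44.009 g/mol = 0.012279 mol
mol H = 2 × 0.3318 g H₂O ÷ 18.015 g/mol = 0.036836 mol
mass O = 0.3811 − (0.14749 + 0.037131) = 0.19648 g → mol O = 0.19648 ÷ 15.999 = 0.012281 mol
Divide by the smallest (0.012279 mol): C 1.000, H 3.000, O 1.000

(A) CH3O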